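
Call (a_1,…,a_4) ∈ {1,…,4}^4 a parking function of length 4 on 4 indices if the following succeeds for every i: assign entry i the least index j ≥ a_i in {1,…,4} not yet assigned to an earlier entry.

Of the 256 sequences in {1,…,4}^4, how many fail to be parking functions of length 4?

131

Count = (4−4+1)·(4+1)^(4−1) = 1·125 = 125
Check (1,4,1,4) → sorted (1,1,4,4): b_3=4>3, not a PF.
Total 256; non-PF = 256−125 = 131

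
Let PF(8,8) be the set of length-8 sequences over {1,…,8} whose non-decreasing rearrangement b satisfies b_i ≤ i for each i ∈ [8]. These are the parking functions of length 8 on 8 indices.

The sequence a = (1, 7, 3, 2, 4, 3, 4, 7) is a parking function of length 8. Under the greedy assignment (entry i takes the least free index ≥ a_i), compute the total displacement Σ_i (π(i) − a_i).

Σπ = 36 ({1..8} each once); Σa = 1+7+3+2+4+3+4+7 = 31; disp = 36−31 = 5.

5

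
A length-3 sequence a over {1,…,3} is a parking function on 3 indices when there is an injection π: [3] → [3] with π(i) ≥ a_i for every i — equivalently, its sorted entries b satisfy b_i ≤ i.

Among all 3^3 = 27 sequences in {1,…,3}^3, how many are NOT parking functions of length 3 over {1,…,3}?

Count = (4−3)·4^(3−1) = 1·16 = 16 (Pollak)
Example (3,3,3) → sorted (3,3,3): b_1=3>1, not a PF.
3^3 − 16 = 27 − 16 = 11

11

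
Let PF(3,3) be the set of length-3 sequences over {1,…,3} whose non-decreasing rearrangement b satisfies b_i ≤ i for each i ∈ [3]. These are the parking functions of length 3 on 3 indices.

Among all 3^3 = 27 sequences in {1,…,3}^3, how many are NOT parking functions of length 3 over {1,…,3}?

#PF = (3−3+1)·(3+1)^(3−1) = 1·16 = 16 (Konheim–Weiss)
One tuple (3,3,3) → sorted (3,3,3): b_1=3>1, not a PF.
So 27 − 16 = 11 fail.

11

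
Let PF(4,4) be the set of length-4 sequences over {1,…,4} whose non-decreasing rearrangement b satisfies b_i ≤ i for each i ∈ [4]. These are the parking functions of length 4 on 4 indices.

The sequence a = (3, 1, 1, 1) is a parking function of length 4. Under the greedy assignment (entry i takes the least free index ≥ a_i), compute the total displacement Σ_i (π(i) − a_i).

4

Σπ = 10 ({1..4} each once); Σa = 3+1+1+1 = 6; disp = 10−6 = 4.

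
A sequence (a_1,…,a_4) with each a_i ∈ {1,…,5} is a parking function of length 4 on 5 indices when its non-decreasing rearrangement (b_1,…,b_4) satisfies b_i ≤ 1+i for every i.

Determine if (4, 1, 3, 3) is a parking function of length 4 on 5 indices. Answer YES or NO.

Sorted: b = (1, 3, 3, 4).
  b_1=1 ≤ 2
  b_2=3 ≤ 3
  b_3=3 ≤ 4
  b_4=4 ≤ 5
All bounds hold ⇒ YES

YES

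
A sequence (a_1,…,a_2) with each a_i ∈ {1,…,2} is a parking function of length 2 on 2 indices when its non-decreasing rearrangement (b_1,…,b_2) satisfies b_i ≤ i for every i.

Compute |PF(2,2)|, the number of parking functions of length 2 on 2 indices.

#PF = (3−2)·3^(2−1) = 1·3 = 3 [KW]
One tuple (2,1) → sorted (1,2): b_i ≤ i ∀i, a PF.

3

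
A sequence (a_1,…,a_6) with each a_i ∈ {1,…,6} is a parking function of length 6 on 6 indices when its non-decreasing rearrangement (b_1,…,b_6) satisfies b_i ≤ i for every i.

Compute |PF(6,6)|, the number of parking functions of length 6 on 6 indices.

16807

#PF = 1·7^5 = 1·16807 = 16807 (Pollak)
Example (3,3,1,5,1,2) → sorted (1,1,2,3,3,5): b_i ≤ i ∀i, a PF.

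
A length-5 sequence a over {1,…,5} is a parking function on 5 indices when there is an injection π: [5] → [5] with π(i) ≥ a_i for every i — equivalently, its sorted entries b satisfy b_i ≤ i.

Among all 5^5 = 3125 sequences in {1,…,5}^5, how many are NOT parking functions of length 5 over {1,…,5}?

|PF(5,5)| = (5−5+1)·(5+1)^(5−1) = 1 · 1296 = 1296 (Konheim–Weiss)
One tuple (4,5,5,2,4) → sorted (2,4,4,5,5): b_1=2>1, not a PF.
Total 3125; non-PF = 3125−1296 = 1829

1829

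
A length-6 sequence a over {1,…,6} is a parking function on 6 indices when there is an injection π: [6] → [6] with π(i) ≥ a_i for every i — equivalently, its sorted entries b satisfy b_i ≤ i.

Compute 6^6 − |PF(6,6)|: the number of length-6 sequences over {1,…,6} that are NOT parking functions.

29849

|PF| = (6+1−6)·(6+1)^{6−1} = 1·16807 = 16807
Check (6,5,4,4,5,1) → sorted (1,4,4,5,5,6): b_2=4>2, not a PF.
6^6 − 16807 = 46656 − 16807 = 29849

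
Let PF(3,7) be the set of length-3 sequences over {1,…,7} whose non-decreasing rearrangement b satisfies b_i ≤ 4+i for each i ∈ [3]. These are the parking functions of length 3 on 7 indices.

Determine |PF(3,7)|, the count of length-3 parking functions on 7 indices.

|PF| = (8−3)·8^(3−1) = 5×64 = 320
One tuple (1,6,3) → sorted (1,3,6): b_i ≤ 4+i ∀i, a PF.

320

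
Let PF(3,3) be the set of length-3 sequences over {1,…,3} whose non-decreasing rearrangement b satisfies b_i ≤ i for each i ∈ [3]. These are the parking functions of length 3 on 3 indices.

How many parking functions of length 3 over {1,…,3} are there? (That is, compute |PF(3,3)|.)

16

|PF| = 1·4^2 = 1·16 = 16 [KW]
Example (2,3,1) → sorted (1,2,3): b_i ≤ i ∀i, a PF.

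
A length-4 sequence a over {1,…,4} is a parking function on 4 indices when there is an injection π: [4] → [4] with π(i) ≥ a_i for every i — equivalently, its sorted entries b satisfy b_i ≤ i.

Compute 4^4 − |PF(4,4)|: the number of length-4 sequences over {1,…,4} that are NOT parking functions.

|PF| = (5−4)·5^(4−1) = 1 · 125 = 125 (Pollak)
Check (4,3,2,2) → sorted (2,2,3,4): b_1=2>1, not a PF.
So 256 − 125 = 131 fail.

131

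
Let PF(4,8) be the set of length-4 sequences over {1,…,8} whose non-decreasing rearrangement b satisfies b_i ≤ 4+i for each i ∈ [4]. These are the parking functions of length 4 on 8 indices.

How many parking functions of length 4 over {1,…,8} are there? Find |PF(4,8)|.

3645

|PF(4,8)| = (9−4)·9^(4−1) = 5 · 729 = 3645 (Pollak)
One tuple (2,5,4,8) → sorted (2,4,5,8): b_i ≤ 4+i ∀i, a PF.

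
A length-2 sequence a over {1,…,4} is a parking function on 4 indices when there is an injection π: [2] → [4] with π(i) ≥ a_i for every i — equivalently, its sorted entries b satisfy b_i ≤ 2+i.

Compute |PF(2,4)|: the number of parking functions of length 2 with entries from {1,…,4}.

15

|PF| = (4+1−2)·(4+1)^{2−1} = 3 · 5 = 15
Example (1,4) → sorted (1,4): b_i ≤ 2+i ∀i, a PF.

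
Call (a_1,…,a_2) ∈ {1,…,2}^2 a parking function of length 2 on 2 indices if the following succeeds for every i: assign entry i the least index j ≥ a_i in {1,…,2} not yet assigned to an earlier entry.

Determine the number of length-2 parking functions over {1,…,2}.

3

|PF| = 1·3^1 = 1·3 = 3
One tuple (1,1) → sorted (1,1): b_i ≤ i ∀i, a PF.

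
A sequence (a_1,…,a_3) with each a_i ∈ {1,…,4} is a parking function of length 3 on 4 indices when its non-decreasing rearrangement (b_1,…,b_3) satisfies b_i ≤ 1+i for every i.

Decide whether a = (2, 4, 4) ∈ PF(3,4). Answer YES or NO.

Sorted: b = (2, 4, 4).
  b_1=2 ≤ 2
  b_2=4 > 3
  fails at i=2 ⇒ NO

NO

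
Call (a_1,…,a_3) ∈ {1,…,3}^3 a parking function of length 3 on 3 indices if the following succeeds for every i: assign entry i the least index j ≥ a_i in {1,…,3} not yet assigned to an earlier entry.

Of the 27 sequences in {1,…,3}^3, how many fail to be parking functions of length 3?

#PF = 1·4^2 = 1·16 = 16 (Konheim–Weiss)
Example (2,3,3) → sorted (2,3,3): b_1=2>1, not a PF.
Total 27; non-PF = 27−16 = 11

11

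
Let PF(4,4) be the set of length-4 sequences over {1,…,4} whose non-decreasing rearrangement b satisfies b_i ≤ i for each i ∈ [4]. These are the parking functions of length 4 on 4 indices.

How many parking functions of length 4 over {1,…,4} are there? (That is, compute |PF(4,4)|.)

125

Count = (4+1−4)·(4+1)^{4−1} = 1×125 = 125
Example (3,4,1,2) → sorted (1,2,3,4): b_i ≤ i ∀i, a PF.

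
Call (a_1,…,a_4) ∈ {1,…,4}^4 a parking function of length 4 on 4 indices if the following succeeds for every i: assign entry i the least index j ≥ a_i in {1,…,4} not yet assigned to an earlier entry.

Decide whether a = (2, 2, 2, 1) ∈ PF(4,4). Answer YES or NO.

YES

Rearranged: b = (1, 2, 2, 2).
  b_1=1 ≤ 1
  b_2=2 ≤ 2
  b_3=2 ≤ 3
  b_4=2 ≤ 4
All bounds hold ⇒ YES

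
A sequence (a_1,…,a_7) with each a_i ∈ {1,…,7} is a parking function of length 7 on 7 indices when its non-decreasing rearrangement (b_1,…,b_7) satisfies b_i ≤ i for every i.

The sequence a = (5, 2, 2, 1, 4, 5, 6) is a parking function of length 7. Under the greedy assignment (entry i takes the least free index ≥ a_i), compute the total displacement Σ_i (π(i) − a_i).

3

Σπ(i) = 1+…+7 = 28; Σa = 5+2+2+1+4+5+6 = 25; disp = 28−25 = 3.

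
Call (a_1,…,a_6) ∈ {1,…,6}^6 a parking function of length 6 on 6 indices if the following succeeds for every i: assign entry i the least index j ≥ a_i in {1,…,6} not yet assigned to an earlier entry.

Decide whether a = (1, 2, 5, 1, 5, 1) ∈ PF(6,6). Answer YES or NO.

YES

Order a: b = (1, 1, 1, 2, 5, 5).
  b_1=1 ≤ 1
  b_2=1 ≤ 2
  b_3=1 ≤ 3
  b_4=2 ≤ 4
  b_5=5 ≤ 5
  b_6=5 ≤ 6
All bounds hold ⇒ YES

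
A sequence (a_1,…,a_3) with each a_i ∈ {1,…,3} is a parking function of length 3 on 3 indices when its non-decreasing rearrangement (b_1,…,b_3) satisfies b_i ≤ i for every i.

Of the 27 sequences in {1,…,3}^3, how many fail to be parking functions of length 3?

#PF = (3−3+1)·(3+1)^(3−1) = 1×16 = 16 (Pollak)
E.g. (3,3,3) → sorted (3,3,3): b_1=3>1, not a PF.
Total 27; non-PF = 27−16 = 11

11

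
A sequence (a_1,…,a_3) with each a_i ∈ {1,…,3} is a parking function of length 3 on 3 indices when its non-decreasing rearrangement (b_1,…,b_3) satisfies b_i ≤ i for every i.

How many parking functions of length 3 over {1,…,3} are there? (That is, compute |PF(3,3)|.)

#PF = (4−3)·4^(3−1) = 1 · 16 = 16
Example (2,2,1) → sorted (1,2,2): b_i ≤ i ∀i, a PF.

16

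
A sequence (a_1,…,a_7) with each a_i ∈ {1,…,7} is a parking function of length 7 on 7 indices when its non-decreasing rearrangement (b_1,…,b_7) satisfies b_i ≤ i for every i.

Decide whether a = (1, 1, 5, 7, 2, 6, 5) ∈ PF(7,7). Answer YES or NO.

Order a: b = (1, 1, 2, 5, 5, 6, 7).
  b_1=1 ≤ 1
  b_2=1 ≤ 2
  b_3=2 ≤ 3
  b_4=5 > 4
  fails at i=4 ⇒ NO

NO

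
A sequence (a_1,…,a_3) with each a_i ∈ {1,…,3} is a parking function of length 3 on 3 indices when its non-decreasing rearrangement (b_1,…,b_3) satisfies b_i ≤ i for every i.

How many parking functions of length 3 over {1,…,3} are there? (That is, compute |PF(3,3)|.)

16

|PF| = (4−3)·4^(3−1) = 1·16 = 16
One tuple (1,3,1) → sorted (1,1,3): b_i ≤ i ∀i, a PF.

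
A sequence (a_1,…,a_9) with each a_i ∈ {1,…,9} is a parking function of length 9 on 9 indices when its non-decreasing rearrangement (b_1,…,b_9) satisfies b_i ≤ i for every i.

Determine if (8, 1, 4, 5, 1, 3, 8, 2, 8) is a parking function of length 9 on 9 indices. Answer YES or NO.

NO

Rearranged: b = (1, 1, 2, 3, 4, 5, 8, 8, 8).
  b_1=1 ≤ 1
  b_2=1 ≤ 2
  b_3=2 ≤ 3
  b_4=3 ≤ 4
  b_5=4 ≤ 5
  b_6=5 ≤ 6
  b_7=8 > 7
  fails at i=7 ⇒ NO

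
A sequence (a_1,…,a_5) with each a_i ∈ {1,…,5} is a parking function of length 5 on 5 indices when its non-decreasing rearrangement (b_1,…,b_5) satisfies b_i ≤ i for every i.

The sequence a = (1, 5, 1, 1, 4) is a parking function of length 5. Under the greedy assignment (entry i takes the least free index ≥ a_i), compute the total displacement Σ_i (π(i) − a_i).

Σπ = 15 ({1..5} each once); Σa = 1+5+1+1+4 = 12; disp = 15−12 = 3.

3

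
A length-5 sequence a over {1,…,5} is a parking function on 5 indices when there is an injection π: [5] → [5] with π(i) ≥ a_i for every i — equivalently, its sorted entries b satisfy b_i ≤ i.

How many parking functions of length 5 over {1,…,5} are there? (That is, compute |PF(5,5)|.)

#PF = (5+1−5)·(5+1)^{5−1} = 1×1296 = 1296 (Pollak)
Example (5,4,1,3,1) → sorted (1,1,3,4,5): b_i ≤ i ∀i, a PF.

1296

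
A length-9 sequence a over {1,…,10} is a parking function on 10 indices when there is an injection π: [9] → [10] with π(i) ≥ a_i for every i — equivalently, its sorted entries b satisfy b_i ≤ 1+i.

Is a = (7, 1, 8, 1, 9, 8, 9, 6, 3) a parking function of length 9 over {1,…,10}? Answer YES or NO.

Sorted: b = (1, 1, 3, 6, 7, 8, 8, 9, 9).
  b_1=1 ≤ 2
  b_2=1 ≤ 3
  b_3=3 ≤ 4
  b_4=6 > 5
  fails at i=4 ⇒ NO

NO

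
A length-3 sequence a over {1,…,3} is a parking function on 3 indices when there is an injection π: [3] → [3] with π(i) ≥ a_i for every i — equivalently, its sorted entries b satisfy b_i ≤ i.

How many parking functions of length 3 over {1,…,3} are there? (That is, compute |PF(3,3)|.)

#PF = 1·4^2 = 1·16 = 16 (Pollak)
Example (2,3,1) → sorted (1,2,3): b_i ≤ i ∀i, a PF.

16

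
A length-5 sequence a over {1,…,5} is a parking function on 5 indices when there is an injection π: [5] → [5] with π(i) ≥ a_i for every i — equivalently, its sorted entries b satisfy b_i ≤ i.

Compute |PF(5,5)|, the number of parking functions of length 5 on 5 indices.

|PF| = (5−5+1)·(5+1)^(5−1) = 1 · 1296 = 1296 (Pollak)
E.g. (1,2,5,3,4) → sorted (1,2,3,4,5): b_i ≤ i ∀i, a PF.

1296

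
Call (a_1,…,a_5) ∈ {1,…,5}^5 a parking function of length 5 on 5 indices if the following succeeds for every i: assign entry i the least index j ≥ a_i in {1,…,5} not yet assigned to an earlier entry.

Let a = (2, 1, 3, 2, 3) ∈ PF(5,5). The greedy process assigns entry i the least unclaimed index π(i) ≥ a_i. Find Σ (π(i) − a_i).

Σπ = 15 ({1..5} each once); Σa = 2+1+3+2+3 = 11; disp = 15−11 = 4.

4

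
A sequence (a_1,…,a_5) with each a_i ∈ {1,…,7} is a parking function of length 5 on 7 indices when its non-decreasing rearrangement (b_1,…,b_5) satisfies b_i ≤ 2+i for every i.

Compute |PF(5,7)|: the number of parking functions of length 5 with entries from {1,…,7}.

#PF = 3·8^4 = 3×4096 = 12288 (Pollak)
Example (7,4,2,6,4) → sorted (2,4,4,6,7): b_i ≤ 2+i ∀i, a PF.

12288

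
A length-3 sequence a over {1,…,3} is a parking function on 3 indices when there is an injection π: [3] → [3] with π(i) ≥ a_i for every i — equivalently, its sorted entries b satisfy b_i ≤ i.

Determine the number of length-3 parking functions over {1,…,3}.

|PF(3,3)| = (3−3+1)·(3+1)^(3−1) = 1 · 16 = 16
Check (1,2,3) → sorted (1,2,3): b_i ≤ i ∀i, a PF.

16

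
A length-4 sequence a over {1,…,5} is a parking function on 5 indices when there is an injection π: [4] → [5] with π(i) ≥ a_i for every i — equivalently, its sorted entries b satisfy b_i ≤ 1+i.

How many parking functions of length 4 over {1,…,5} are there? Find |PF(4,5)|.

432

|PF(4,5)| = (5+1−4)·(5+1)^{4−1} = 2 · 216 = 432 [KW]
Example (1,5,2,3) → sorted (1,2,3,5): b_i ≤ 1+i ∀i, a PF.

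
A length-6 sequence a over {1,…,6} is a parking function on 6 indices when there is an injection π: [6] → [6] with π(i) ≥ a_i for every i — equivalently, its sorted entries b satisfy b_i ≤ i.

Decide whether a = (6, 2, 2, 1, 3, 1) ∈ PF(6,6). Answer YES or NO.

Rearranged: b = (1, 1, 2, 2, 3, 6).
  b_1=1 ≤ 1
  b_2=1 ≤ 2
  b_3=2 ≤ 3
  b_4=2 ≤ 4
  b_5=3 ≤ 5
  b_6=6 ≤ 6
All bounds hold ⇒ YES

YES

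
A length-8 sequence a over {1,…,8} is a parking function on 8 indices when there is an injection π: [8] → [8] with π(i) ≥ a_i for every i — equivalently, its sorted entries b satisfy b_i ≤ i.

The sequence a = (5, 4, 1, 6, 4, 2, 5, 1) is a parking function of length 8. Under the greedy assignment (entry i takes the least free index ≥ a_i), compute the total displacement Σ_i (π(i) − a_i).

Σπ(i) = 1+…+8 = 36; Σa = 5+4+1+6+4+2+5+1 = 28; disp = 36−28 = 8.

8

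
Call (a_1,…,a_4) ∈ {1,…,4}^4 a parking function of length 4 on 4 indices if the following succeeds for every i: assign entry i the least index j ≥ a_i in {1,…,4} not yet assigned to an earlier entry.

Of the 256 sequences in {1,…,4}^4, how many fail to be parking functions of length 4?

131

Count = (4−4+1)·(4+1)^(4−1) = 1 · 125 = 125 (Pollak)
Example (4,2,3,3) → sorted (2,3,3,4): b_1=2>1, not a PF.
So 256 − 125 = 131 fail.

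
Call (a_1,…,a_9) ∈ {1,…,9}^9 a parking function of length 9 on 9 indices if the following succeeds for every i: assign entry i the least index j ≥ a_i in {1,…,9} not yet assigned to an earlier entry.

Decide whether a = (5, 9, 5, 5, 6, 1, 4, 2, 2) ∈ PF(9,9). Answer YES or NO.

YES

Rearranged: b = (1, 2, 2, 4, 5, 5, 5, 6, 9).
  b_1=1 ≤ 1
  b_2=2 ≤ 2
  b_3=2 ≤ 3
  b_4=4 ≤ 4
  b_5=5 ≤ 5
  b_6=5 ≤ 6
  b_7=5 ≤ 7
  b_8=6 ≤ 8
  b_9=9 ≤ 9
All bounds hold ⇒ YES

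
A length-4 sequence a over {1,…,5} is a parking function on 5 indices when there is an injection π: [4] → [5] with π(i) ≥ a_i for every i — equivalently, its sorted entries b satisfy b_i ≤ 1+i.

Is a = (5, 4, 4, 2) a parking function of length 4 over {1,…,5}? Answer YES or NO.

Rearranged: b = (2, 4, 4, 5).
  b_1=2 ≤ 2
  b_2=4 > 3
  fails at i=2 ⇒ NO

NO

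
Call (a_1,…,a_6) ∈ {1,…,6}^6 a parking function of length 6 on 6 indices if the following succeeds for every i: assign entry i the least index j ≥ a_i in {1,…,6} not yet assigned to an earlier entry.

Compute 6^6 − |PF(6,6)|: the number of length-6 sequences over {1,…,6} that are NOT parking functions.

29849

#PF = (6−6+1)·(6+1)^(6−1) = 1 · 16807 = 16807
Example (2,6,5,5,6,6) → sorted (2,5,5,6,6,6): b_1=2>1, not a PF.
6^6 − 16807 = 46656 − 16807 = 29849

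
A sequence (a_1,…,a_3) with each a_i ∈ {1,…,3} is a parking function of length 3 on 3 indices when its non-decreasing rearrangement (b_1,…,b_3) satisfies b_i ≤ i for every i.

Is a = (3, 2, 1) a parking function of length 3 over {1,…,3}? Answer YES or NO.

Sorted: b = (1, 2, 3).
  b_1=1 ≤ 1
  b_2=2 ≤ 2
  b_3=3 ≤ 3
All bounds hold ⇒ YES

YES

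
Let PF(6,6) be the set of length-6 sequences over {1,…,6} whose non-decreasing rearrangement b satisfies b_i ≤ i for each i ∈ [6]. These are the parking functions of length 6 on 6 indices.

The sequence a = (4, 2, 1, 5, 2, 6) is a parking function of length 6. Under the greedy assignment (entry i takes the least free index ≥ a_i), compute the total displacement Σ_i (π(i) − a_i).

Σπ(i) = 1+…+6 = 21; Σa = 4+2+1+5+2+6 = 20; disp = 21−20 = 1.

1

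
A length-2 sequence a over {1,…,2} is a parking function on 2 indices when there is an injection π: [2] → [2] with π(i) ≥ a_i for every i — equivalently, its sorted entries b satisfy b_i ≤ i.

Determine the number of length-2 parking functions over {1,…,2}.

|PF| = (3−2)·3^(2−1) = 1 · 3 = 3
One tuple (1,1) → sorted (1,1): b_i ≤ i ∀i, a PF.

3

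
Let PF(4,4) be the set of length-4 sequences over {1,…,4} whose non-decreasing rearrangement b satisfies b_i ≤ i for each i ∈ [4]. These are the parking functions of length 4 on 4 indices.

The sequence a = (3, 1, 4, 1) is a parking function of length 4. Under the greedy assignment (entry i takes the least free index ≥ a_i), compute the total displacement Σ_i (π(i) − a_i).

1

Σπ = 4·5/2 = 10 (π permutes [4]); Σa = 3+1+4+1 = 9; disp = 10−9 = 1.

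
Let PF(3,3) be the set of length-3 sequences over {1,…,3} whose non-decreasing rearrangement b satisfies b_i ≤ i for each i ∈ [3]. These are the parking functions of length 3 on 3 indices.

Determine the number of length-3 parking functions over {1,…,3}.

|PF| = 1·4^2 = 1 · 16 = 16 (Pollak)
One tuple (3,2,1) → sorted (1,2,3): b_i ≤ i ∀i, a PF.

16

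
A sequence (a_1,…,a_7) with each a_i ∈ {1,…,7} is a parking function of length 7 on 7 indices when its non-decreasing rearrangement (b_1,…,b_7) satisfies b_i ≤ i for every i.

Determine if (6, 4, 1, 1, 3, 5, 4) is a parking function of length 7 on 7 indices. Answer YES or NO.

YES

Sorted: b = (1, 1, 3, 4, 4, 5, 6).
  b_1=1 ≤ 1
  b_2=1 ≤ 2
  b_3=3 ≤ 3
  b_4=4 ≤ 4
  b_5=4 ≤ 5
  b_6=5 ≤ 6
  b_7=6 ≤ 7
All bounds hold ⇒ YES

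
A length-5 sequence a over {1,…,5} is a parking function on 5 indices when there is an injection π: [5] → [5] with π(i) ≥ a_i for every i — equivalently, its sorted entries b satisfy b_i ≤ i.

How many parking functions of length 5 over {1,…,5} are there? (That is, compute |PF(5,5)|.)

Count = (6−5)·6^(5−1) = 1 · 1296 = 1296 [KW]
Example (3,1,1,2,2) → sorted (1,1,2,2,3): b_i ≤ i ∀i, a PF.

1296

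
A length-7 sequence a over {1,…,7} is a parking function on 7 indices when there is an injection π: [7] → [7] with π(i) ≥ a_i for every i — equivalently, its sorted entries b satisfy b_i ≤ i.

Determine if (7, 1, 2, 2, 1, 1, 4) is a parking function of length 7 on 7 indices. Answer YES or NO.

YES

Sorted: b = (1, 1, 1, 2, 2, 4, 7).
  b_1=1 ≤ 1
  b_2=1 ≤ 2
  b_3=1 ≤ 3
  b_4=2 ≤ 4
  b_5=2 ≤ 5
  b_6=4 ≤ 6
  b_7=7 ≤ 7
All bounds hold ⇒ YES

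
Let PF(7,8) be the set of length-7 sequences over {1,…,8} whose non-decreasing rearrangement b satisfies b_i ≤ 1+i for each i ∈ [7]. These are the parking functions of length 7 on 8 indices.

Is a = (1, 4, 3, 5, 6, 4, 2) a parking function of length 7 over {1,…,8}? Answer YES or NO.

YES

Sorted: b = (1, 2, 3, 4, 4, 5, 6).
  b_1=1 ≤ 2
  b_2=2 ≤ 3
  b_3=3 ≤ 4
  b_4=4 ≤ 5
  b_5=4 ≤ 6
  b_6=5 ≤ 7
  b_7=6 ≤ 8
All bounds hold ⇒ YES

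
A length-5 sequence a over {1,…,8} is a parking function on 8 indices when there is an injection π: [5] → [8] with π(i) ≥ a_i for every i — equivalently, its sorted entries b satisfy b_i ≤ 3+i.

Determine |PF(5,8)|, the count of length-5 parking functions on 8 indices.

26244

Count = (8−5+1)·(8+1)^(5−1) = 4 · 6561 = 26244 (Pollak)
E.g. (1,5,3,5,1) → sorted (1,1,3,5,5): b_i ≤ 3+i ∀i, a PF.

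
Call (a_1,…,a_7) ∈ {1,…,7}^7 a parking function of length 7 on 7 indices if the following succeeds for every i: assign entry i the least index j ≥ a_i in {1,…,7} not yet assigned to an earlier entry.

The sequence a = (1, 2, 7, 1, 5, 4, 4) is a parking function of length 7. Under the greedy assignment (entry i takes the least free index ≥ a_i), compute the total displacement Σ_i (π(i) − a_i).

Σπ = 7·8/2 = 28 (π permutes [7]); Σa = 1+2+7+1+5+4+4 = 24; disp = 28−24 = 4.

4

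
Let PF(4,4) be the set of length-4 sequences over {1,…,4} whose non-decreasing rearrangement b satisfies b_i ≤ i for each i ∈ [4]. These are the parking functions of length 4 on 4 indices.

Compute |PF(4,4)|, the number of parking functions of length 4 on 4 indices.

#PF = 1·5^3 = 1·125 = 125
Example (2,1,1,3) → sorted (1,1,2,3): b_i ≤ i ∀i, a PF.

125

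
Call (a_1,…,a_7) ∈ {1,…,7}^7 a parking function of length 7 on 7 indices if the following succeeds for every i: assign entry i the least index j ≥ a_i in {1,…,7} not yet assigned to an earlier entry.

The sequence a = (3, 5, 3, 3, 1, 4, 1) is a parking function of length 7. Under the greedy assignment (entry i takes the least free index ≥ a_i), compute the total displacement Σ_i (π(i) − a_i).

8

Σπ(i) = 1+…+7 = 28; Σa = 3+5+3+3+1+4+1 = 20; disp = 28−20 = 8.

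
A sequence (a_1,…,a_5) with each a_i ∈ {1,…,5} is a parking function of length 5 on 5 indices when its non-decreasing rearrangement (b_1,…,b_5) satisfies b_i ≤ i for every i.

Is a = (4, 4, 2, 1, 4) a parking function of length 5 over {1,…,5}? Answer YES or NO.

Order a: b = (1, 2, 4, 4, 4).
  b_1=1 ≤ 1
  b_2=2 ≤ 2
  b_3=4 > 3
  fails at i=3 ⇒ NO

NO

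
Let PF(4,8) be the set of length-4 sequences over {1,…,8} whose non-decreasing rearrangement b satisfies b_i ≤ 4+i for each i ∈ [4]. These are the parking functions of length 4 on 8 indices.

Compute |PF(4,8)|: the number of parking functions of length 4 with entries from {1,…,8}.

3645

|PF| = 5·9^3 = 5×729 = 3645
Example (2,8,7,2) → sorted (2,2,7,8): b_i ≤ 4+i ∀i, a PF.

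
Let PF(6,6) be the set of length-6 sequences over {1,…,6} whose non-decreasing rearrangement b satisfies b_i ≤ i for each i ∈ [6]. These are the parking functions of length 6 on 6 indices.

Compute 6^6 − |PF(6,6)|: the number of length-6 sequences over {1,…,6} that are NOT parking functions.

#PF = (6−6+1)·(6+1)^(6−1) = 1 · 16807 = 16807 (Konheim–Weiss)
Check (6,5,4,4,4,2) → sorted (2,4,4,4,5,6): b_1=2>1, not a PF.
So 46656 − 16807 = 29849 fail.

29849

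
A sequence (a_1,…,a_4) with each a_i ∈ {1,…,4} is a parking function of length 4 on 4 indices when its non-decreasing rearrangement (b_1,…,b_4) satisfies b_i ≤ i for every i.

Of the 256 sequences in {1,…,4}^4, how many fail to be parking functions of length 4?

|PF(4,4)| = (4+1−4)·(4+1)^{4−1} = 1 · 125 = 125
Example (4,4,4,4) → sorted (4,4,4,4): b_1=4>1, not a PF.
So 256 − 125 = 131 fail.

131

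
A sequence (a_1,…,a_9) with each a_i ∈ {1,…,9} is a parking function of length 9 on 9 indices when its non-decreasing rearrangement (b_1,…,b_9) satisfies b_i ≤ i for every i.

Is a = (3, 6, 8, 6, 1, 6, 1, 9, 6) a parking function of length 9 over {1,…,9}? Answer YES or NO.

NO

Rearranged: b = (1, 1, 3, 6, 6, 6, 6, 8, 9).
  b_1=1 ≤ 1
  b_2=1 ≤ 2
  b_3=3 ≤ 3
  b_4=6 > 4
  fails at i=4 ⇒ NO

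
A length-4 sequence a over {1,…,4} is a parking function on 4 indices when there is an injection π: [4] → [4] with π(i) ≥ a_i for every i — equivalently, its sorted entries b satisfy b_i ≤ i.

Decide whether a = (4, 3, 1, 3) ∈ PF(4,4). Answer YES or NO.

NO

Order a: b = (1, 3, 3, 4).
  b_1=1 ≤ 1
  b_2=3 > 2
  fails at i=2 ⇒ NO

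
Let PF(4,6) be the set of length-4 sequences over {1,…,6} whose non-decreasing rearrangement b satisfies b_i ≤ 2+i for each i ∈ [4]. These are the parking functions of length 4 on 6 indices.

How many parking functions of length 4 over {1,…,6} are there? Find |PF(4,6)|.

1029

|PF(4,6)| = (6+1−4)·(6+1)^{4−1} = 3×343 = 1029 (Pollak)
E.g. (3,2,4,3) → sorted (2,3,3,4): b_i ≤ 2+i ∀i, a PF.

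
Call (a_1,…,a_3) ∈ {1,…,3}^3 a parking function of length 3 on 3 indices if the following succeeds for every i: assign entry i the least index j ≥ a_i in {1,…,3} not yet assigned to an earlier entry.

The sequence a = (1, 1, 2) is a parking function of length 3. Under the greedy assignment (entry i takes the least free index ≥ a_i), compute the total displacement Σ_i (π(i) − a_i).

Σπ = 3·4/2 = 6 (π permutes [3]); Σa = 1+1+2 = 4; disp = 6−4 = 2.

2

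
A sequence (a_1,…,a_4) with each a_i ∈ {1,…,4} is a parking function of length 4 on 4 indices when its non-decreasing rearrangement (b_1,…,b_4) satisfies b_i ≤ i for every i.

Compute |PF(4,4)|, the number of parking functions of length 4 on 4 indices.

125

|PF(4,4)| = (4+1−4)·(4+1)^{4−1} = 1 · 125 = 125 (Pollak)
One tuple (1,3,4,1) → sorted (1,1,3,4): b_i ≤ i ∀i, a PF.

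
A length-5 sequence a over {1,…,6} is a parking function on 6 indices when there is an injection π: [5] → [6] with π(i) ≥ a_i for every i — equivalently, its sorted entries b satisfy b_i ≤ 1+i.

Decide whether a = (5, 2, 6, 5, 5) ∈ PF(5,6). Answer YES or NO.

Order a: b = (2, 5, 5, 5, 6).
  b_1=2 ≤ 2
  b_2=5 > 3
  fails at i=2 ⇒ NO

NO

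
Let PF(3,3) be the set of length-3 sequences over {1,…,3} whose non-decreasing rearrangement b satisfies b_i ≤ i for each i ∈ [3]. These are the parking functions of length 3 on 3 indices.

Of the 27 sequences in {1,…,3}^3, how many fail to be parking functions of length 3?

11

Count = (3−3+1)·(3+1)^(3−1) = 1×16 = 16 (Konheim–Weiss)
Check (3,2,2) → sorted (2,2,3): b_1=2>1, not a PF.
So 27 − 16 = 11 fail.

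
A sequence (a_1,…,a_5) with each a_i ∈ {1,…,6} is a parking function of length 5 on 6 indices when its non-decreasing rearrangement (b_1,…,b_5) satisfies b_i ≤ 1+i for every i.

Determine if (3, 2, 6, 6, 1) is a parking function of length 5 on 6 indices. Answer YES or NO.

Order a: b = (1, 2, 3, 6, 6).
  b_1=1 ≤ 2
  b_2=2 ≤ 3
  b_3=3 ≤ 4
  b_4=6 > 5
  fails at i=4 ⇒ NO

NO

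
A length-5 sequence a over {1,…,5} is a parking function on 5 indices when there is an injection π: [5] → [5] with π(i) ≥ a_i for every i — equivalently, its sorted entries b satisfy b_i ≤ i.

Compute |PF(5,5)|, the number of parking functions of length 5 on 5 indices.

|PF| = 1·6^4 = 1 · 1296 = 1296 (Pollak)
E.g. (2,2,4,3,1) → sorted (1,2,2,3,4): b_i ≤ i ∀i, a PF.

1296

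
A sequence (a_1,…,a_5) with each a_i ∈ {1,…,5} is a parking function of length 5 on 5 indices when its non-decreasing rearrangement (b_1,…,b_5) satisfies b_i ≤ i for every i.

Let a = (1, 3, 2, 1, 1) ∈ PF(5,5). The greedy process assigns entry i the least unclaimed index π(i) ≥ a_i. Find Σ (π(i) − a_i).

7

Σπ(i) = 1+…+5 = 15; Σa = 1+3+2+1+1 = 8; disp = 15−8 = 7.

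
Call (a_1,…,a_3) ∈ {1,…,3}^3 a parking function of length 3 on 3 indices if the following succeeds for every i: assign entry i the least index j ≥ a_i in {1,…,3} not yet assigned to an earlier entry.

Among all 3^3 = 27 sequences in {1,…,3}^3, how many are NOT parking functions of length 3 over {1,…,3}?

|PF| = (3−3+1)·(3+1)^(3−1) = 1×16 = 16
One tuple (2,3,2) → sorted (2,2,3): b_1=2>1, not a PF.
Total 27; non-PF = 27−16 = 11

11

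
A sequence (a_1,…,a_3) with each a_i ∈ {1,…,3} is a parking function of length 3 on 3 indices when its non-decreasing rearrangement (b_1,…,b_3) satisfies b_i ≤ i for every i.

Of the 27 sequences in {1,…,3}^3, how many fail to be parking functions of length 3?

11

Count = 1·4^2 = 1×16 = 16
E.g. (3,3,1) → sorted (1,3,3): b_2=3>2, not a PF.
3^3 − 16 = 27 − 16 = 11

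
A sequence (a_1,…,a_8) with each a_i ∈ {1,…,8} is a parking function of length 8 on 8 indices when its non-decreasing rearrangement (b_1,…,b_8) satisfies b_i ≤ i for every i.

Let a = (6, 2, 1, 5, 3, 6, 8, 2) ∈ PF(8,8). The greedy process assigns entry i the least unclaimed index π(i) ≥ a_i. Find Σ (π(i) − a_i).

3

Σπ(i) = 1+…+8 = 36; Σa = 6+2+1+5+3+6+8+2 = 33; disp = 36−33 = 3.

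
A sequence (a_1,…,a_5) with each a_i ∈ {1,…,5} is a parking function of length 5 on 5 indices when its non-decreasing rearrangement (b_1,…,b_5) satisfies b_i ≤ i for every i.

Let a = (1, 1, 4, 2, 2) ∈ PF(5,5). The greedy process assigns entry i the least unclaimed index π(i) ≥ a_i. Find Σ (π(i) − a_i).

Σπ = 5·6/2 = 15 (π permutes [5]); Σa = 1+1+4+2+2 = 10; disp = 15−10 = 5.

5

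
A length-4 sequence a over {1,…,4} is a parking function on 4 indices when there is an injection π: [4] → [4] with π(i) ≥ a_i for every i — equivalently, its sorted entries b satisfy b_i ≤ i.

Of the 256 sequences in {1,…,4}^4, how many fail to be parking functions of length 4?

Count = (5−4)·5^(4−1) = 1 · 125 = 125 (Konheim–Weiss)
E.g. (1,4,4,3) → sorted (1,3,4,4): b_2=3>2, not a PF.
So 256 − 125 = 131 fail.

131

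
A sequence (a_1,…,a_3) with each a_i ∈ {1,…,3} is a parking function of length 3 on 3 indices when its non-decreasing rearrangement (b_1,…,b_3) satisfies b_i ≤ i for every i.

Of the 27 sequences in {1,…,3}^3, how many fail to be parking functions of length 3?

11

#PF = (3−3+1)·(3+1)^(3−1) = 1·16 = 16 (Pollak)
One tuple (3,3,3) → sorted (3,3,3): b_1=3>1, not a PF.
So 27 − 16 = 11 fail.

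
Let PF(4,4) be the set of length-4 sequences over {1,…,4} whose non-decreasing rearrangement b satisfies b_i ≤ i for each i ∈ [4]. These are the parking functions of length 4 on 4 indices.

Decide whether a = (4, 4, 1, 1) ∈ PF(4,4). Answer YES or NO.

Order a: b = (1, 1, 4, 4).
  b_1=1 ≤ 1
  b_2=1 ≤ 2
  b_3=4 > 3
  fails at i=3 ⇒ NO

NO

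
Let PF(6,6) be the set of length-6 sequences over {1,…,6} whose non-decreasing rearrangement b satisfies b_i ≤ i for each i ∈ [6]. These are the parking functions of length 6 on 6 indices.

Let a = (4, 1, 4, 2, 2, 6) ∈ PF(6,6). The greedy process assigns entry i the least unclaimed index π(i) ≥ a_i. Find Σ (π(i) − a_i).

Σπ = 6·7/2 = 21 (π permutes [6]); Σa = 4+1+4+2+2+6 = 19; disp = 21−19 = 2.

2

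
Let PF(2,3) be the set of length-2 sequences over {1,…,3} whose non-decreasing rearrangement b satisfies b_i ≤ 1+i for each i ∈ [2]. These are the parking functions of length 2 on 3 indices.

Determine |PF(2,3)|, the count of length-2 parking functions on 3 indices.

8

Count = (3+1−2)·(3+1)^{2−1} = 2·4 = 8 [KW]
E.g. (2,3) → sorted (2,3): b_i ≤ 1+i ∀i, a PF.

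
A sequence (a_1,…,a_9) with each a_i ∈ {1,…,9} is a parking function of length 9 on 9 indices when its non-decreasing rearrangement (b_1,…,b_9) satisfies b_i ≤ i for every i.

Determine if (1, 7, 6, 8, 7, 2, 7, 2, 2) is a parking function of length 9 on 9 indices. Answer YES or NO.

NO

Order a: b = (1, 2, 2, 2, 6, 7, 7, 7, 8).
  b_1=1 ≤ 1
  b_2=2 ≤ 2
  b_3=2 ≤ 3
  b_4=2 ≤ 4
  b_5=6 > 5
  fails at i=5 ⇒ NO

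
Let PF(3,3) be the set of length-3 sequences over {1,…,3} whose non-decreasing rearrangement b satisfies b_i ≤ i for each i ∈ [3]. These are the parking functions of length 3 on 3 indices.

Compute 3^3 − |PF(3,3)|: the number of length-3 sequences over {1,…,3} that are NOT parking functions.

Count = 1·4^2 = 1×16 = 16
Example (2,2,3) → sorted (2,2,3): b_1=2>1, not a PF.
Total 27; non-PF = 27−16 = 11

11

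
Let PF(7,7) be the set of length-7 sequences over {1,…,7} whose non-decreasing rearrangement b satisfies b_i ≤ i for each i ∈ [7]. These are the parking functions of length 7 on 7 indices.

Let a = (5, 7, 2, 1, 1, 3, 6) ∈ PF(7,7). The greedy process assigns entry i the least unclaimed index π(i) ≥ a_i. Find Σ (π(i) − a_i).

Σπ = 7·8/2 = 28 (π permutes [7]); Σa = 5+7+2+1+1+3+6 = 25; disp = 28−25 = 3.

3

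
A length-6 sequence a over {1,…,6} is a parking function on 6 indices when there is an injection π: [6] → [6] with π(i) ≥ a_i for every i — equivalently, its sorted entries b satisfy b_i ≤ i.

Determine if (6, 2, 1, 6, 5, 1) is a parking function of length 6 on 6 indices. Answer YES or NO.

Order a: b = (1, 1, 2, 5, 6, 6).
  b_1=1 ≤ 1
  b_2=1 ≤ 2
  b_3=2 ≤ 3
  b_4=5 > 4
  fails at i=4 ⇒ NO

NO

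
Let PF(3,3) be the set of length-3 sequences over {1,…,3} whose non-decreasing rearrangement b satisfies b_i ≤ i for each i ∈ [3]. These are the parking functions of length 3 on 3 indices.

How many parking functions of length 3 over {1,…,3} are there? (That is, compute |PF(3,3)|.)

Count = (3+1−3)·(3+1)^{3−1} = 1·16 = 16
Check (1,1,1) → sorted (1,1,1): b_i ≤ i ∀i, a PF.

16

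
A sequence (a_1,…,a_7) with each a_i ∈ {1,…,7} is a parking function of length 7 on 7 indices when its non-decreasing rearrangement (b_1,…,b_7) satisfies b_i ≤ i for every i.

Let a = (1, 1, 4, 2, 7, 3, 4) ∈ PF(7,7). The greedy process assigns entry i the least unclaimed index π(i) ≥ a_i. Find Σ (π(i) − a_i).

Σπ(i) = 1+…+7 = 28; Σa = 1+1+4+2+7+3+4 = 22; disp = 28−22 = 6.

6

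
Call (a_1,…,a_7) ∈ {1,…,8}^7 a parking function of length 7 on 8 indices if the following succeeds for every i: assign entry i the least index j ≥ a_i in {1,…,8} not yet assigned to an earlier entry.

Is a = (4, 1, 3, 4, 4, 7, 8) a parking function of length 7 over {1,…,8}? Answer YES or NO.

Rearranged: b = (1, 3, 4, 4, 4, 7, 8).
  b_1=1 ≤ 2
  b_2=3 ≤ 3
  b_3=4 ≤ 4
  b_4=4 ≤ 5
  b_5=4 ≤ 6
  b_6=7 ≤ 7
  b_7=8 ≤ 8
All bounds hold ⇒ YES

YES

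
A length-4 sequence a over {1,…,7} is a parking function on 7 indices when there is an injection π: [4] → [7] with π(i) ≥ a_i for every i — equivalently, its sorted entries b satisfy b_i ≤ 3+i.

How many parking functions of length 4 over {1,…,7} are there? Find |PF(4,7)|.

#PF = (7+1−4)·(7+1)^{4−1} = 4 · 512 = 2048 [KW]
Check (7,3,4,2) → sorted (2,3,4,7): b_i ≤ 3+i ∀i, a PF.

2048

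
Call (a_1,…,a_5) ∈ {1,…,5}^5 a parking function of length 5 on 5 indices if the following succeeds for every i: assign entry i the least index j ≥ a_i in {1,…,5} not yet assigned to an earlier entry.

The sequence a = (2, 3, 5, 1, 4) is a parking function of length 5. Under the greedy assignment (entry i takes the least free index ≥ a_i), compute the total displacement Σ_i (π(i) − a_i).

Σπ(i) = 1+…+5 = 15; Σa = 2+3+5+1+4 = 15; disp = 15−15 = 0.

0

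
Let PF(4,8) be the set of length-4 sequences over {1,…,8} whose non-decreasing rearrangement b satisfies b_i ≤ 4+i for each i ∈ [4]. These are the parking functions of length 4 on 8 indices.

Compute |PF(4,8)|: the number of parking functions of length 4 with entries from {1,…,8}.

3645

#PF = (9−4)·9^(4−1) = 5×729 = 3645
Example (7,5,6,4) → sorted (4,5,6,7): b_i ≤ 4+i ∀i, a PF.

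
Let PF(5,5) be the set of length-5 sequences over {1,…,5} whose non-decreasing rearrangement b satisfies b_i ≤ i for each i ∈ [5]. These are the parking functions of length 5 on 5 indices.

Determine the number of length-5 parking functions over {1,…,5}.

Count = 1·6^4 = 1×1296 = 1296 [KW]
E.g. (1,3,1,2,3) → sorted (1,1,2,3,3): b_i ≤ i ∀i, a PF.

1296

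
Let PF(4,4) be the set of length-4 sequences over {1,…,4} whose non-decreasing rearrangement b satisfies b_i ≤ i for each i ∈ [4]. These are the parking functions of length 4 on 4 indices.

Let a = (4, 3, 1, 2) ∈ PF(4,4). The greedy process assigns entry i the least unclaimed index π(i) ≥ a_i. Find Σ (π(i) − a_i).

Σπ(i) = 1+…+4 = 10; Σa = 4+3+1+2 = 10; disp = 10−10 = 0.

0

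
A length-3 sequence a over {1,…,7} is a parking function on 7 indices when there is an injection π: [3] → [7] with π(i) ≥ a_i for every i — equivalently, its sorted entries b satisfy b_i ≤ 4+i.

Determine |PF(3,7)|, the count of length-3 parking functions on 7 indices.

|PF| = 5·8^2 = 5×64 = 320
E.g. (5,4,6) → sorted (4,5,6): b_i ≤ 4+i ∀i, a PF.

320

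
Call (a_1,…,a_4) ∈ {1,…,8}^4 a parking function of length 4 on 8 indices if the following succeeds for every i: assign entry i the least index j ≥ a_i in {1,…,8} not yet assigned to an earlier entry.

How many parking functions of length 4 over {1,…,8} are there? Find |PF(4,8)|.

#PF = (8+1−4)·(8+1)^{4−1} = 5·729 = 3645
One tuple (3,1,2,6) → sorted (1,2,3,6): b_i ≤ 4+i ∀i, a PF.

3645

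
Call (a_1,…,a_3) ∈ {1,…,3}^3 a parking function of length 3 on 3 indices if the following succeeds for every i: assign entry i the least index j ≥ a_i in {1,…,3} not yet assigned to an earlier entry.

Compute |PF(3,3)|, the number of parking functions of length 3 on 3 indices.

16

|PF| = (4−3)·4^(3−1) = 1 · 16 = 16 (Pollak)
Check (1,1,3) → sorted (1,1,3): b_i ≤ i ∀i, a PF.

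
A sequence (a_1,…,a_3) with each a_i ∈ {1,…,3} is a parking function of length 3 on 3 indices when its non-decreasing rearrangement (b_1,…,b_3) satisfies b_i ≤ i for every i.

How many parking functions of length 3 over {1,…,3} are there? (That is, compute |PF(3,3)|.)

16

|PF| = 1·4^2 = 1·16 = 16 (Konheim–Weiss)
One tuple (2,1,3) → sorted (1,2,3): b_i ≤ i ∀i, a PF.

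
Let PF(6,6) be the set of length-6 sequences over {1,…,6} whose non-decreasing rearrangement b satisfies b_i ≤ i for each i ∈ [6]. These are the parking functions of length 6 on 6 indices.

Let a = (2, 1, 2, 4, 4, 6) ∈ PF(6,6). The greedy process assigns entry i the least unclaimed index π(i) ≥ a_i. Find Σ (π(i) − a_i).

2

Σπ = 21 ({1..6} each once); Σa = 2+1+2+4+4+6 = 19; disp = 21−19 = 2.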